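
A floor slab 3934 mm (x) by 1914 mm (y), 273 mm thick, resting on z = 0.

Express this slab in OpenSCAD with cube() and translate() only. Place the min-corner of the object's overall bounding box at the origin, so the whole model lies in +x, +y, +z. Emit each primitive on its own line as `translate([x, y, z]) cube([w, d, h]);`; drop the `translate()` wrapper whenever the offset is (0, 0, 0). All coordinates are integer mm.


cube([3934, 1914, 273]);


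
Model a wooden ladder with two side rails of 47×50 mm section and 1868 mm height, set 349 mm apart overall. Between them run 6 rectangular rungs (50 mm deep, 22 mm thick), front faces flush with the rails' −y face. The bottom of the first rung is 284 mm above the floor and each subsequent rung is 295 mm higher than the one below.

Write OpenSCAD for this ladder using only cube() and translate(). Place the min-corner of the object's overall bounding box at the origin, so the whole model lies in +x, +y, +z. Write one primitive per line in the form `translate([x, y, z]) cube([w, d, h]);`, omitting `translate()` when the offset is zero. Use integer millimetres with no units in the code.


cube([47, 50, 1868]);
translate([302, 0, 0]) cube([47, 50, 1868]);
translate([47, 0, 284]) cube([255, 50, 22]);
translate([47, 0, 579]) cube([255, 50, 22]);
translate([47, 0, 874]) cube([255, 50, 22]);
translate([47, 0, 1169]) cube([255, 50, 22]);
translate([47, 0, 1464]) cube([255, 50, 22]);
translate([47, 0, 1759]) cube([255, 50, 22]);


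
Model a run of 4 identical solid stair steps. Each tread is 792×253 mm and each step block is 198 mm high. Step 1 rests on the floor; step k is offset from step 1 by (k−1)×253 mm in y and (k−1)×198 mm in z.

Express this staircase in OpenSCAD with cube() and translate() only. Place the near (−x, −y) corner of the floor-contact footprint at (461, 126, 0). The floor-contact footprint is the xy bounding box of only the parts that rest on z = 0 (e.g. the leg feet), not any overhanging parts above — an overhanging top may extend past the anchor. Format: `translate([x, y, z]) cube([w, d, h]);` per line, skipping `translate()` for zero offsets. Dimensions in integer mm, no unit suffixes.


translate([461, 126, 0]) cube([792, 253, 198]);
translate([461, 379, 198]) cube([792, 253, 198]);
translate([461, 632, 396]) cube([792, 253, 198]);
translate([461, 885, 594]) cube([792, 253, 198]);


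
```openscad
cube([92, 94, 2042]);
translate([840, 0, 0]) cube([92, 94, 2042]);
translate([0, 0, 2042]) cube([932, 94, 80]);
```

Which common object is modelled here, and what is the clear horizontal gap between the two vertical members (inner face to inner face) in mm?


A door frame. The clear opening width is 748 mm.

Two 2042 mm tall posts with a header on top — a door frame. The left jamb is 92 mm wide at x = 0; the right jamb starts at x = 840. The clear opening is 840 − 92 = 748 mm.


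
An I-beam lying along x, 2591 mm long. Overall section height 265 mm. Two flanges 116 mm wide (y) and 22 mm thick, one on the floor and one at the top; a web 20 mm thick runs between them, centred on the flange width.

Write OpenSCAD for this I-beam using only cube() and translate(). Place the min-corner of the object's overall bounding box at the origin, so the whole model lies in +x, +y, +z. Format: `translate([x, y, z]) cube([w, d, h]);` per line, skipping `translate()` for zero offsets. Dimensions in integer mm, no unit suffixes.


cube([2591, 116, 22]);
translate([0, 48, 22]) cube([2591, 20, 221]);
translate([0, 0, 243]) cube([2591, 116, 22]);


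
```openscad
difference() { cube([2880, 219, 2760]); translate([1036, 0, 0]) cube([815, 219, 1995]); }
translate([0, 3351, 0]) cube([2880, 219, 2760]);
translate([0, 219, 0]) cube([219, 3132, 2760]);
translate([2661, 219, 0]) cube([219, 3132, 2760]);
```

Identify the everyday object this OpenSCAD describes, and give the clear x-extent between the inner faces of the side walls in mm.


A single room. The interior width is 2442 mm.

Four walls enclosing a rectangle with a door in the front wall — a room. Outside width 2880 minus two 219 mm walls gives 2442 mm.


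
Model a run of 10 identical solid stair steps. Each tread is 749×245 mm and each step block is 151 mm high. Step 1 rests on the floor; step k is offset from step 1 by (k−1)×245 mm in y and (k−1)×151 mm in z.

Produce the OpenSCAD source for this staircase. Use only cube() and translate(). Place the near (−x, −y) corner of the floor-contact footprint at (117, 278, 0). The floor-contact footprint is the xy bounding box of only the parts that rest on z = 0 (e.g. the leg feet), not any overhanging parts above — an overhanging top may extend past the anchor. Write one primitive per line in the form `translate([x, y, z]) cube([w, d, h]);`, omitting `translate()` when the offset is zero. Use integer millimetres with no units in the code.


translate([117, 278, 0]) cube([749, 245, 151]);
translate([117, 523, 151]) cube([749, 245, 151]);
translate([117, 768, 302]) cube([749, 245, 151]);
translate([117, 1013, 453]) cube([749, 245, 151]);
translate([117, 1258, 604]) cube([749, 245, 151]);
translate([117, 1503, 755]) cube([749, 245, 151]);
translate([117, 1748, 906]) cube([749, 245, 151]);
translate([117, 1993, 1057]) cube([749, 245, 151]);
translate([117, 2238, 1208]) cube([749, 245, 151]);
translate([117, 2483, 1359]) cube([749, 245, 151]);


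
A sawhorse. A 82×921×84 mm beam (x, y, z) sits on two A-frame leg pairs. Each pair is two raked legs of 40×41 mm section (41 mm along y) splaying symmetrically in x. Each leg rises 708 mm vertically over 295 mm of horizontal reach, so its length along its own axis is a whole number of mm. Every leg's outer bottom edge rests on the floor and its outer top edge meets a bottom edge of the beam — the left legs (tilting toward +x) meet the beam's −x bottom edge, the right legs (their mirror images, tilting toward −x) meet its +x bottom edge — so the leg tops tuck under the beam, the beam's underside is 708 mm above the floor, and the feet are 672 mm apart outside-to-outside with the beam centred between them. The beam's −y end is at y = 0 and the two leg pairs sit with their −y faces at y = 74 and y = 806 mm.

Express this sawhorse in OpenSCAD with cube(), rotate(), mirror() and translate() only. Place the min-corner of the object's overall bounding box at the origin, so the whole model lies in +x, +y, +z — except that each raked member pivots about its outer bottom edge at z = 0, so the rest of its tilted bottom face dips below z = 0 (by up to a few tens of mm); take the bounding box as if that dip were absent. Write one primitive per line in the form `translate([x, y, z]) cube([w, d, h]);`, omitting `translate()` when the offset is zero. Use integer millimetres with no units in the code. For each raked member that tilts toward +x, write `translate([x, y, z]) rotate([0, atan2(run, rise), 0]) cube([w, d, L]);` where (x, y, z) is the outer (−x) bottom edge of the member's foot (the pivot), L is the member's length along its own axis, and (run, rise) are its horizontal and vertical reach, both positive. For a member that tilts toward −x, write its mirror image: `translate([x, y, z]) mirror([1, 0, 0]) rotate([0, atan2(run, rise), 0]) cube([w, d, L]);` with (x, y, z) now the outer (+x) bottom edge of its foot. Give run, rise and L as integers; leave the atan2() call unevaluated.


translate([295, 0, 708]) cube([82, 921, 84]);
translate([0, 74, 0]) rotate([0, atan2(295, 708), 0]) cube([40, 41, 767]);
translate([672, 74, 0]) mirror([1, 0, 0]) rotate([0, atan2(295, 708), 0]) cube([40, 41, 767]);
translate([0, 806, 0]) rotate([0, atan2(295, 708), 0]) cube([40, 41, 767]);
translate([672, 806, 0]) mirror([1, 0, 0]) rotate([0, atan2(295, 708), 0]) cube([40, 41, 767]);


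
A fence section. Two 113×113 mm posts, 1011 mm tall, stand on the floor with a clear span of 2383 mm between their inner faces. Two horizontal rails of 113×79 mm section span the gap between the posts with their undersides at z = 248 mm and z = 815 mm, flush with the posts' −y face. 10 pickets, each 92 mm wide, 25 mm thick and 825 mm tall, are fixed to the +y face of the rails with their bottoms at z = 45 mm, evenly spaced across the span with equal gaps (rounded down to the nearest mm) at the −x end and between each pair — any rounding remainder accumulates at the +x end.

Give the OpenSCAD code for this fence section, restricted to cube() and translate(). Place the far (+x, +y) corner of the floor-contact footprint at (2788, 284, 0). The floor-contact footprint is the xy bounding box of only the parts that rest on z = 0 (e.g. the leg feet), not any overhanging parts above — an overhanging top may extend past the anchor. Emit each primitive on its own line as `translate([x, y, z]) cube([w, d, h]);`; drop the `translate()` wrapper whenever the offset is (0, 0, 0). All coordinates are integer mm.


translate([179, 171, 0]) cube([113, 113, 1011]);
translate([2675, 171, 0]) cube([113, 113, 1011]);
translate([292, 171, 248]) cube([2383, 113, 79]);
translate([292, 171, 815]) cube([2383, 113, 79]);
translate([425, 284, 45]) cube([92, 25, 825]);
translate([650, 284, 45]) cube([92, 25, 825]);
translate([875, 284, 45]) cube([92, 25, 825]);
translate([1100, 284, 45]) cube([92, 25, 825]);
translate([1325, 284, 45]) cube([92, 25, 825]);
translate([1550, 284, 45]) cube([92, 25, 825]);
translate([1775, 284, 45]) cube([92, 25, 825]);
translate([2000, 284, 45]) cube([92, 25, 825]);
translate([2225, 284, 45]) cube([92, 25, 825]);
translate([2450, 284, 45]) cube([92, 25, 825]);


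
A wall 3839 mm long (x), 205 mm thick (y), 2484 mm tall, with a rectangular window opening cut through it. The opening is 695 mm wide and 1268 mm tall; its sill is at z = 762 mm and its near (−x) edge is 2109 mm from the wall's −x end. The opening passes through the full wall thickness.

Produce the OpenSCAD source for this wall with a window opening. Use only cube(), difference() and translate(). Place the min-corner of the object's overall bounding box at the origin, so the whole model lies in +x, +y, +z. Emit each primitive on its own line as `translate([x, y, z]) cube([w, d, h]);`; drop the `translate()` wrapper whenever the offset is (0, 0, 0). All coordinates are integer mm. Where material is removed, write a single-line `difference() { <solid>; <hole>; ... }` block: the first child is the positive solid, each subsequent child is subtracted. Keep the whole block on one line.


difference() { cube([3839, 205, 2484]); translate([2109, 0, 762]) cube([695, 205, 1268]); }


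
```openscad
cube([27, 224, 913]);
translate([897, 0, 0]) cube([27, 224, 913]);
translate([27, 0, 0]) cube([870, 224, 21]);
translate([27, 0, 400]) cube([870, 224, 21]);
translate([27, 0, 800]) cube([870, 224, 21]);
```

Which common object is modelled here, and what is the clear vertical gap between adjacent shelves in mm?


A bookshelf. The clear shelf gap is 379 mm.

Two tall side panels with 3 horizontal boards between them — a bookshelf. The first two shelf undersides are at z = 0 and z = 400; with shelf thickness 21, the clear gap is 400 − 0 − 21 = 379 mm.


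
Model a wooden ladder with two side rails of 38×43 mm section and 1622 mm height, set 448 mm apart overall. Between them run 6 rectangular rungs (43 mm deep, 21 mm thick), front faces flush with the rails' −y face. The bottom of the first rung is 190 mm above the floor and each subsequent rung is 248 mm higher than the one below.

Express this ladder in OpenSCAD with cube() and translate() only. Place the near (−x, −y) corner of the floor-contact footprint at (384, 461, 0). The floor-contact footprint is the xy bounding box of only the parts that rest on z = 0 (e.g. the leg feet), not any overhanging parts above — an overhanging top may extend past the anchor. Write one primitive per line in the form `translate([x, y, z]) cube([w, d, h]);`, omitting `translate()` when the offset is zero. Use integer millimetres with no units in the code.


// rung span = 448 - 2*38 = 372
// rung[k] z = 190 + k*248
translate([384, 461, 0]) cube([38, 43, 1622]);
translate([794, 461, 0]) cube([38, 43, 1622]);
translate([422, 461, 190]) cube([372, 43, 21]);
translate([422, 461, 438]) cube([372, 43, 21]);
translate([422, 461, 686]) cube([372, 43, 21]);
translate([422, 461, 934]) cube([372, 43, 21]);
translate([422, 461, 1182]) cube([372, 43, 21]);
translate([422, 461, 1430]) cube([372, 43, 21]);


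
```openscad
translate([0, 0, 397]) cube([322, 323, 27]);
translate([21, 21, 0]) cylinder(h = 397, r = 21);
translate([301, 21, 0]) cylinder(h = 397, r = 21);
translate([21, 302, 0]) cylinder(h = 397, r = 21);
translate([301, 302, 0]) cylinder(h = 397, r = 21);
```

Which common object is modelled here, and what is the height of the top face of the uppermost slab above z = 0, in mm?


A stool. The seat height is 424 mm.

A 322×323×27 slab at z = 397 on four corner cylinders — a stool. The seat top is 397 + 27 = 424 mm.


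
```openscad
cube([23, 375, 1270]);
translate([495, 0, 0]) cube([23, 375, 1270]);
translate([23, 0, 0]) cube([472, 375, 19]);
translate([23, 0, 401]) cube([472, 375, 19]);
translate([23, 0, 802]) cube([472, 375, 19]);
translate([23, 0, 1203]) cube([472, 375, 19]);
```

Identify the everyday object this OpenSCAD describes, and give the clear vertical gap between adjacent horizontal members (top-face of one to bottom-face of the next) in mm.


A bookshelf. The clear shelf gap is 382 mm.

Two tall side panels with 4 horizontal boards between them — a bookshelf. The first two shelf undersides are at z = 0 and z = 401; with shelf thickness 19, the clear gap is 401 − 0 − 19 = 382 mm.


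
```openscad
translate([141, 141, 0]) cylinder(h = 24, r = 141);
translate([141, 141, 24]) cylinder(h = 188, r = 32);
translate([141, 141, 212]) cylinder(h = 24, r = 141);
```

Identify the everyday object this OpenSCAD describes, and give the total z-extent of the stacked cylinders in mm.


A spool. The overall height is 236 mm.

Three coaxial cylinders, large–small–large — a spool. Two 24 mm flanges and a 188 mm core give 24 + 188 + 24 = 236 mm.


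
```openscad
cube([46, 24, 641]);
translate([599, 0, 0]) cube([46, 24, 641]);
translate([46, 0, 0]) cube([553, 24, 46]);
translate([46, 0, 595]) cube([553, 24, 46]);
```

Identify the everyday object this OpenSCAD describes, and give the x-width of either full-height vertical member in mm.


A picture frame. The border width is 46 mm.

Four thin pieces enclosing a rectangular opening — a picture frame. The two full-height stiles are 641 mm tall; the top rail sits at z = 595 and is 46 mm tall, so the border above the opening is 641 − 595 = 46 mm, matching the stile x-width.


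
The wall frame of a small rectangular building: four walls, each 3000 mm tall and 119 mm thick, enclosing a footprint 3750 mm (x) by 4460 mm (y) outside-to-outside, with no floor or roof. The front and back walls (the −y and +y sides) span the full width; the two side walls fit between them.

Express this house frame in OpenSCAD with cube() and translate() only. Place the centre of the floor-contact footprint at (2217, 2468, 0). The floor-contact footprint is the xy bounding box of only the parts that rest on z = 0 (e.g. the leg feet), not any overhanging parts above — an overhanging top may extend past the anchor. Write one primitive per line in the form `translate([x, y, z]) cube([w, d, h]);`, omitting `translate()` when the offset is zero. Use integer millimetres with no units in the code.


translate([342, 238, 0]) cube([3750, 119, 3000]);
translate([342, 4579, 0]) cube([3750, 119, 3000]);
translate([342, 357, 0]) cube([119, 4222, 3000]);
translate([3973, 357, 0]) cube([119, 4222, 3000]);


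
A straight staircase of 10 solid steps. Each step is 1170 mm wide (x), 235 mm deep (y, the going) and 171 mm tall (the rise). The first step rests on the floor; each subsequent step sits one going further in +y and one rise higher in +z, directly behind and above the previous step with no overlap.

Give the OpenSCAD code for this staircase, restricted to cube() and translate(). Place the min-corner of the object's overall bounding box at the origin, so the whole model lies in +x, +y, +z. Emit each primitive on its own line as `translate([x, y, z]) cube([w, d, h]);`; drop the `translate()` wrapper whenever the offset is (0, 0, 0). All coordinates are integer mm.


cube([1170, 235, 171]);
translate([0, 235, 171]) cube([1170, 235, 171]);
translate([0, 470, 342]) cube([1170, 235, 171]);
translate([0, 705, 513]) cube([1170, 235, 171]);
translate([0, 940, 684]) cube([1170, 235, 171]);
translate([0, 1175, 855]) cube([1170, 235, 171]);
translate([0, 1410, 1026]) cube([1170, 235, 171]);
translate([0, 1645, 1197]) cube([1170, 235, 171]);
translate([0, 1880, 1368]) cube([1170, 235, 171]);
translate([0, 2115, 1539]) cube([1170, 235, 171]);


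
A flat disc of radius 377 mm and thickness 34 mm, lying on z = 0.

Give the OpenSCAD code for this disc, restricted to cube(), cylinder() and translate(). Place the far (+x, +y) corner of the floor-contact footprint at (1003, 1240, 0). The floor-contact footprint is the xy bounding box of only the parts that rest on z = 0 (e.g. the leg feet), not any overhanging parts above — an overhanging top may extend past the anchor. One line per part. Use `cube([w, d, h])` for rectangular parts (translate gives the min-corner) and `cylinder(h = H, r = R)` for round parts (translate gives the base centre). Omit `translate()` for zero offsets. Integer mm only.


translate([626, 863, 0]) cylinder(h = 34, r = 377);


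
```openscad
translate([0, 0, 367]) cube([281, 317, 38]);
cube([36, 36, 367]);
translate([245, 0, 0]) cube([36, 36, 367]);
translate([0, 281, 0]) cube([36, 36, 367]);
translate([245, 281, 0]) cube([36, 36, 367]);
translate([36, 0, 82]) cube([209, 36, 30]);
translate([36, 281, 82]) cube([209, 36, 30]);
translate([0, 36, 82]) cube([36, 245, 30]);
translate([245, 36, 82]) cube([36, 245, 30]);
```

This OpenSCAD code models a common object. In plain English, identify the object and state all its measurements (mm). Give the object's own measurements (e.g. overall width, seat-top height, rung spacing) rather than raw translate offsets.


A simple wooden stool: a rectangular seat 281 mm (x) by 317 mm (y), 38 mm thick, top face at z = 405 mm, on four square legs, each 36×36 mm in cross-section. The legs rest on z = 0, each flush with a corner of the seat. Four stretchers, 36 mm wide and 30 mm tall, connect adjacent legs with their undersides at z = 82 mm, each running between the inner faces of the legs it joins and aligned with the legs' outer faces on the other axis.


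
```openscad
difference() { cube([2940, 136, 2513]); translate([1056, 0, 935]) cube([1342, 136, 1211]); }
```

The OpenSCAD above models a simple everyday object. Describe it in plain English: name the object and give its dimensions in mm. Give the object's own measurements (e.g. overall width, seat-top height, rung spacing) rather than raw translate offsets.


A wall 2940 mm long (x), 136 mm thick (y), 2513 mm tall, with a rectangular window opening cut through it. The opening is 1342 mm wide and 1211 mm tall; its sill is at z = 935 mm and its near (−x) edge is 1056 mm from the wall's −x end. The opening passes through the full wall thickness.


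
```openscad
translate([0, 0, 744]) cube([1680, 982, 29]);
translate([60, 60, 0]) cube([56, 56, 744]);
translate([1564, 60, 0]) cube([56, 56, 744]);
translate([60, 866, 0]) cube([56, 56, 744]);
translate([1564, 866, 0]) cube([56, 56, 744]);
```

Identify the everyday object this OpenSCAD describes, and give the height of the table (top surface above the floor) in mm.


A table. The table height is 773 mm.

A 1680×982×29 slab sits at z = 744 on four 56 mm square posts — a table. The top surface is at 744 + 29 = 773 mm.


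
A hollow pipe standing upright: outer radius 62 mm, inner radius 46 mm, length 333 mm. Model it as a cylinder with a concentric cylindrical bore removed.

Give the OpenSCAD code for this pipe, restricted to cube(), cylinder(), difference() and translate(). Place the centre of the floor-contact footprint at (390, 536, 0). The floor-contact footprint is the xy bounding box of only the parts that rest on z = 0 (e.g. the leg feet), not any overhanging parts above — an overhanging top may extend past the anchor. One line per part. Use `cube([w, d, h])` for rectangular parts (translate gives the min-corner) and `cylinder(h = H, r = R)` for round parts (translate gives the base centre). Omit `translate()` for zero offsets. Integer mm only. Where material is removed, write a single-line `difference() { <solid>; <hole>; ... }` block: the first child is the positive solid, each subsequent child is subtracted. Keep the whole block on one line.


difference() { translate([390, 536, 0]) cylinder(h = 333, r = 62); translate([390, 536, 0]) cylinder(h = 333, r = 46); }


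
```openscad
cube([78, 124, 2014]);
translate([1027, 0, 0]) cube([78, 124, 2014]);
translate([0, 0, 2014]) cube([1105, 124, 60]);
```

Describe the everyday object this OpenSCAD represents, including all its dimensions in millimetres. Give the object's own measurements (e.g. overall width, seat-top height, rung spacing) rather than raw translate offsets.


A door frame. The clear opening is 949 mm wide and 2014 mm high. Two 78 mm wide jambs, 124 mm deep, stand either side of the opening from the floor to the top of the opening. A 60 mm thick head sits across the top of both jambs, spanning the full outside width of the frame.


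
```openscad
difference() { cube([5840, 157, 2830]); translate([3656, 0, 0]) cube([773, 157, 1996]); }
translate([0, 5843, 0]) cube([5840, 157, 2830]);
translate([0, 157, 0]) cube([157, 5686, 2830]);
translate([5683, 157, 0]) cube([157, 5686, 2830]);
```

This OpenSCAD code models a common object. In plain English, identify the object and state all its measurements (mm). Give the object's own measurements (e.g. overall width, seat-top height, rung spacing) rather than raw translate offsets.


A single room: four walls, each 2830 mm tall and 157 mm thick, enclosing an outside footprint 5840×6000 mm (x × y), no floor or roof. The front and back walls (−y and +y sides) run the full x-width; the side walls fit between their inner faces. A door opening 773 mm wide and 1996 mm tall is cut through the front wall from the floor up, its −x edge 3656 mm from the wall's −x end.


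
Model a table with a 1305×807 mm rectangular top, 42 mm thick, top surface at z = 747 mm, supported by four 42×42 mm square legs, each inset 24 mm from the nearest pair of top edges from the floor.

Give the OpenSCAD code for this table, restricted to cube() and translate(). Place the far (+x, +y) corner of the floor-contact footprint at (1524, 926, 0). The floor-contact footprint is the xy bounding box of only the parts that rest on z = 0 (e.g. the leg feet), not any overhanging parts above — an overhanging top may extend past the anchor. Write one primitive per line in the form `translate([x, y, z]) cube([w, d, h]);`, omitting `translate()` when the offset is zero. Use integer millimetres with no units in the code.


translate([243, 143, 705]) cube([1305, 807, 42]);
translate([267, 167, 0]) cube([42, 42, 705]);
translate([1482, 167, 0]) cube([42, 42, 705]);
translate([267, 884, 0]) cube([42, 42, 705]);
translate([1482, 884, 0]) cube([42, 42, 705]);


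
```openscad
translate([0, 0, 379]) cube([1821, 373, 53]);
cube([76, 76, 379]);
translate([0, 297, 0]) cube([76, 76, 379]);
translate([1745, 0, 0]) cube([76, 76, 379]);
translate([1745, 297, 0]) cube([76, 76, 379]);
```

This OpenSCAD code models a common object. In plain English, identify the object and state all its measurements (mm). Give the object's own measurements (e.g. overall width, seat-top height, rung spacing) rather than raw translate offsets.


A long wooden bench with a 1821 mm (x) × 373 mm (y) seat, 53 mm thick, its top surface 432 mm above the floor. Four 76 mm square legs at the seat corners, flush with the edges, run from z = 0 to the seat underside.


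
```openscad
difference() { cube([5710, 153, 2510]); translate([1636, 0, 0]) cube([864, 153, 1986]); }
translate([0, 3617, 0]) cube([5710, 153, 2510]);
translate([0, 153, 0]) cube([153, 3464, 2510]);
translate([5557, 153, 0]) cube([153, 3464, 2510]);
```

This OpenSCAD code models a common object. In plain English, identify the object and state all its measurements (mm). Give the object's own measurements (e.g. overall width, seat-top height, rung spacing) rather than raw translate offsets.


A single room: four walls, each 2510 mm tall and 153 mm thick, enclosing an outside footprint 5710×3770 mm (x × y), no floor or roof. The front and back walls (−y and +y sides) run the full x-width; the side walls fit between their inner faces. A door opening 864 mm wide and 1986 mm tall is cut through the front wall from the floor up, its −x edge 1636 mm from the wall's −x end.


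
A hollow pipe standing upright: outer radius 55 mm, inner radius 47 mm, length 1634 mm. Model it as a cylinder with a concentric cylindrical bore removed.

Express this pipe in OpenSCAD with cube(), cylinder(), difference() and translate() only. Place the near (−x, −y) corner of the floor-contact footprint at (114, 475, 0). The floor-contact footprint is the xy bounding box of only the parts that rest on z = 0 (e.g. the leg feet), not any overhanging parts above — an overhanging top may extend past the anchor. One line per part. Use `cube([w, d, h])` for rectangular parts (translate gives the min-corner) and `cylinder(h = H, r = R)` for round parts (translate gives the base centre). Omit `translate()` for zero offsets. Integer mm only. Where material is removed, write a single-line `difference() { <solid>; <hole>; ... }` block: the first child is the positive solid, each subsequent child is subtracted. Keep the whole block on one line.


difference() { translate([169, 530, 0]) cylinder(h = 1634, r = 55); translate([169, 530, 0]) cylinder(h = 1634, r = 47); }


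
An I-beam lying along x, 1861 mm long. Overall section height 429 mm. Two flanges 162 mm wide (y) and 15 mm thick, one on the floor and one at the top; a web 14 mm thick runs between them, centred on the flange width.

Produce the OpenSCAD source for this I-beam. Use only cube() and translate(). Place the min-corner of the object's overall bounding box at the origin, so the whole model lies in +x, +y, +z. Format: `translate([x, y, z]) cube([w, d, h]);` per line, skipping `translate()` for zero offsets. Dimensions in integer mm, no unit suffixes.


cube([1861, 162, 15]);
translate([0, 74, 15]) cube([1861, 14, 399]);
translate([0, 0, 414]) cube([1861, 162, 15]);


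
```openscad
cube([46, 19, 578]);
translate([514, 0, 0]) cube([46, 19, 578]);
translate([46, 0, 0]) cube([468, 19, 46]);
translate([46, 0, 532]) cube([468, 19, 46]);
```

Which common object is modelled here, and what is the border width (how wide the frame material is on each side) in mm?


A picture frame. The border width is 46 mm.

Four thin pieces enclosing a rectangular opening — a picture frame. The two full-height stiles are 578 mm tall; the top rail sits at z = 532 and is 46 mm tall, so the border above the opening is 578 − 532 = 46 mm, matching the stile x-width.


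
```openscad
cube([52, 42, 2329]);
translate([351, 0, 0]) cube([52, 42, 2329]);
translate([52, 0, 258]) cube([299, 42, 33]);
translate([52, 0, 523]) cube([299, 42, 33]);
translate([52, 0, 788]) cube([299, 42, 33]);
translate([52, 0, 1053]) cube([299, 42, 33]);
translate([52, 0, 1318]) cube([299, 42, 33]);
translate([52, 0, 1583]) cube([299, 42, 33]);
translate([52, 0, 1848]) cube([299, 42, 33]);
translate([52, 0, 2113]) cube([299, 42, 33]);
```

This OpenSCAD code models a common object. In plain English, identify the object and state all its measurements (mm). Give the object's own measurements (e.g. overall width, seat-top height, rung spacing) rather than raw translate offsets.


A straight ladder. Two 52×42 mm vertical rails, 2329 mm tall, stand 403 mm apart (outside-to-outside) with their front faces coplanar on the −y side. 8 rungs, each 42 mm deep and 33 mm tall, span between the inner faces of the rails, front faces flush with the rails. The lowest rung's underside is at z = 258 mm and rungs are spaced 265 mm apart (underside to underside).


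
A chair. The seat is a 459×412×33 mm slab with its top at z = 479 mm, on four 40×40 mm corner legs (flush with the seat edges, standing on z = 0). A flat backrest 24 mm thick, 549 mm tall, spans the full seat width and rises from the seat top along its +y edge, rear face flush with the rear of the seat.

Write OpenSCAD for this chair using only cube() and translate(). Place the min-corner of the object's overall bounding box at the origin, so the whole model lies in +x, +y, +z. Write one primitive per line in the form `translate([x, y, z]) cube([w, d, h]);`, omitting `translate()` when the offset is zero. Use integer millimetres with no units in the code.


// leg_h = 479 - 33 = 446
translate([0, 0, 446]) cube([459, 412, 33]);
cube([40, 40, 446]);
translate([419, 0, 0]) cube([40, 40, 446]);
translate([0, 372, 0]) cube([40, 40, 446]);
translate([419, 372, 0]) cube([40, 40, 446]);
translate([0, 388, 479]) cube([459, 24, 549]);


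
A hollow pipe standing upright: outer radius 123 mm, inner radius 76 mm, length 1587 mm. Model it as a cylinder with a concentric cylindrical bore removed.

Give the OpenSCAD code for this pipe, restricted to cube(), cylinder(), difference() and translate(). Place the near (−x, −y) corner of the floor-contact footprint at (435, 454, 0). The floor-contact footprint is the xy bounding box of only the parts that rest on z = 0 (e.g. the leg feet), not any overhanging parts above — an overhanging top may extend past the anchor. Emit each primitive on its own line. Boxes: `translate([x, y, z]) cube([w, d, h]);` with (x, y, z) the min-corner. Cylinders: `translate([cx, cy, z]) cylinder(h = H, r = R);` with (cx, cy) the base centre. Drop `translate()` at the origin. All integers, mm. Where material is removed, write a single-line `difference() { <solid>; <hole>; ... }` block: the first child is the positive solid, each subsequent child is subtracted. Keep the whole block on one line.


difference() { translate([558, 577, 0]) cylinder(h = 1587, r = 123); translate([558, 577, 0]) cylinder(h = 1587, r = 76); }


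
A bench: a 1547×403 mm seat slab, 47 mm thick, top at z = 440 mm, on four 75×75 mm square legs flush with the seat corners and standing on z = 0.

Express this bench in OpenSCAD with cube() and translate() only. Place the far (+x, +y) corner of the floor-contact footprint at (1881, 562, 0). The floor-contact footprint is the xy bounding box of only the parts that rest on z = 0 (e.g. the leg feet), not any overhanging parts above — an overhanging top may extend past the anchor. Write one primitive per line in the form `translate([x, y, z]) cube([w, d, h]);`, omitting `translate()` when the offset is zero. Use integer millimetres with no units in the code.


translate([334, 159, 393]) cube([1547, 403, 47]);
translate([334, 159, 0]) cube([75, 75, 393]);
translate([334, 487, 0]) cube([75, 75, 393]);
translate([1806, 159, 0]) cube([75, 75, 393]);
translate([1806, 487, 0]) cube([75, 75, 393]);


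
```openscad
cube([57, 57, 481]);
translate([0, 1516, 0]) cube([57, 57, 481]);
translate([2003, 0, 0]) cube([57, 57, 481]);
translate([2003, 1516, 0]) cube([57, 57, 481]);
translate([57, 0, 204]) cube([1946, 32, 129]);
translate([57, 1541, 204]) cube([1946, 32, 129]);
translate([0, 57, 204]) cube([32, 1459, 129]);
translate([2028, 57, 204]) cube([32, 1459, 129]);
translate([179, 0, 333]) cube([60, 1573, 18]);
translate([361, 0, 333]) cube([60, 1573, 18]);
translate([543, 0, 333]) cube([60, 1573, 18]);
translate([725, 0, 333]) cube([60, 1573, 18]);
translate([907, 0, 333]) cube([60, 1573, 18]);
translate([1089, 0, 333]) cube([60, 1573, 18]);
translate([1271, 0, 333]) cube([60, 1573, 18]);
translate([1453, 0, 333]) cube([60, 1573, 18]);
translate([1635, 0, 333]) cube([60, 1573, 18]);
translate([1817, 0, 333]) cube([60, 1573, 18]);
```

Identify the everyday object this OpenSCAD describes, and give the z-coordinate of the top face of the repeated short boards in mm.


A bed frame. The slat-top height is 351 mm.

Four posts, four rails, and a row of slats — a bed frame. Slats sit on the rails at z = 204 + 129 = 333; with slat thickness 18, the top is 351 mm.


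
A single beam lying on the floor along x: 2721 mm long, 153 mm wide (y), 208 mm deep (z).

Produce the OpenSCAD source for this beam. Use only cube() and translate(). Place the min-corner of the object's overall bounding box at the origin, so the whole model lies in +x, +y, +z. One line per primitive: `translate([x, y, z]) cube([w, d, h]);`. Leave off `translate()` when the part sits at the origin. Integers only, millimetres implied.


cube([2721, 153, 208]);


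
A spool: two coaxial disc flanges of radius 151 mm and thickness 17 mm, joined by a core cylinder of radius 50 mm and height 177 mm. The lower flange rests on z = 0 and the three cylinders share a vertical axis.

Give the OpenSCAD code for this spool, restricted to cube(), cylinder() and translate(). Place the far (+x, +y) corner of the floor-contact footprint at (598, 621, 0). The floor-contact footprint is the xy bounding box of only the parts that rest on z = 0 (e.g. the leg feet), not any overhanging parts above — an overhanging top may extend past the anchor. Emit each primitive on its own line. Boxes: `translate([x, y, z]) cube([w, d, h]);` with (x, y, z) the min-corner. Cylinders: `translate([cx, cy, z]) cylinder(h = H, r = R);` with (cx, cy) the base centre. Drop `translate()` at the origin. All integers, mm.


translate([447, 470, 0]) cylinder(h = 17, r = 151);
translate([447, 470, 17]) cylinder(h = 177, r = 50);
translate([447, 470, 194]) cylinder(h = 17, r = 151);


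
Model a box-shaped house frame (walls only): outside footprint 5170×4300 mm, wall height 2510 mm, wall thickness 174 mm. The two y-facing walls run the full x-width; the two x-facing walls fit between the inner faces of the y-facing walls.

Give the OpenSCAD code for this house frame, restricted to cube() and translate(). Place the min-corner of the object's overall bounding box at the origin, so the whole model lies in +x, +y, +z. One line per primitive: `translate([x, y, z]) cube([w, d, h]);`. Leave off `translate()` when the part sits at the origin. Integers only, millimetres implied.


cube([5170, 174, 2510]);
translate([0, 4126, 0]) cube([5170, 174, 2510]);
translate([0, 174, 0]) cube([174, 3952, 2510]);
translate([4996, 174, 0]) cube([174, 3952, 2510]);


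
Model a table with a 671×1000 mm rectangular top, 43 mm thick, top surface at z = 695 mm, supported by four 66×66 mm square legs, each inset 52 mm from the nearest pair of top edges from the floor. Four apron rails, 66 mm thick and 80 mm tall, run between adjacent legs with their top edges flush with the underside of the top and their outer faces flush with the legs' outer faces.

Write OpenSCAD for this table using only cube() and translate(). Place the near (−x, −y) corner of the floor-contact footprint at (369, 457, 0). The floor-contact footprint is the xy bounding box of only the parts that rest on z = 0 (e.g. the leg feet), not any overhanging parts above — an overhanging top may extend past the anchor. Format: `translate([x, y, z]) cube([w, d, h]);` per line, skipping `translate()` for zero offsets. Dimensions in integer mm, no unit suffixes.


translate([317, 405, 652]) cube([671, 1000, 43]);
translate([369, 457, 0]) cube([66, 66, 652]);
translate([870, 457, 0]) cube([66, 66, 652]);
translate([369, 1287, 0]) cube([66, 66, 652]);
translate([870, 1287, 0]) cube([66, 66, 652]);
translate([435, 457, 572]) cube([435, 66, 80]);
translate([435, 1287, 572]) cube([435, 66, 80]);
translate([369, 523, 572]) cube([66, 764, 80]);
translate([870, 523, 572]) cube([66, 764, 80]);


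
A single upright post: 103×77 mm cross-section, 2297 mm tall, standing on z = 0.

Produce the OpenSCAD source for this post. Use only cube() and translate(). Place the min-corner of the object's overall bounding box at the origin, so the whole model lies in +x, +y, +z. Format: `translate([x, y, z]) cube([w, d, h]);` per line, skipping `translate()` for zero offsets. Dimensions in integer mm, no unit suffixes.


cube([103, 77, 2297]);


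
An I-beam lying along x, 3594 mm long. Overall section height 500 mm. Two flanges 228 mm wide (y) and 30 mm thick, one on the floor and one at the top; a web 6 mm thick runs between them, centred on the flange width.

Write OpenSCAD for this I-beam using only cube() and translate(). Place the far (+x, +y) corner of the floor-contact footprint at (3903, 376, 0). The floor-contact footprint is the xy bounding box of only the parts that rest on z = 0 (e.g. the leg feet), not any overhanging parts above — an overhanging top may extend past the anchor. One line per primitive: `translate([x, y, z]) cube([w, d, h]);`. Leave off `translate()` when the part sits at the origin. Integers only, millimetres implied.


translate([309, 148, 0]) cube([3594, 228, 30]);
translate([309, 259, 30]) cube([3594, 6, 440]);
translate([309, 148, 470]) cube([3594, 228, 30]);


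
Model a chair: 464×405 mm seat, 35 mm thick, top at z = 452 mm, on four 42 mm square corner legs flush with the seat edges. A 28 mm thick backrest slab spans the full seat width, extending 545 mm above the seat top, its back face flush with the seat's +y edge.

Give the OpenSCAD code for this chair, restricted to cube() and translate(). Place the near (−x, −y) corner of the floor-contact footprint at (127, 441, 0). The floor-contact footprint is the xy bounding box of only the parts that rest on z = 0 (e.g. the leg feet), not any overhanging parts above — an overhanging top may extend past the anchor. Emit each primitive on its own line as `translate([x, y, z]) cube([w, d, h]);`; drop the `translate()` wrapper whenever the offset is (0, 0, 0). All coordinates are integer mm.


translate([127, 441, 417]) cube([464, 405, 35]);
translate([127, 441, 0]) cube([42, 42, 417]);
translate([549, 441, 0]) cube([42, 42, 417]);
translate([127, 804, 0]) cube([42, 42, 417]);
translate([549, 804, 0]) cube([42, 42, 417]);
translate([127, 818, 452]) cube([464, 28, 545]);


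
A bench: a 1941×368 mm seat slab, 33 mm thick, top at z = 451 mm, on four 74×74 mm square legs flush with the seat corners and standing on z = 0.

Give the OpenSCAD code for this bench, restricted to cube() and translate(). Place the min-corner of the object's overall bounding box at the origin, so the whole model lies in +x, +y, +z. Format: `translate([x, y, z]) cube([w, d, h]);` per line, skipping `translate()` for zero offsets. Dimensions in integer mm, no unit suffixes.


translate([0, 0, 418]) cube([1941, 368, 33]);
cube([74, 74, 418]);
translate([0, 294, 0]) cube([74, 74, 418]);
translate([1867, 0, 0]) cube([74, 74, 418]);
translate([1867, 294, 0]) cube([74, 74, 418]);


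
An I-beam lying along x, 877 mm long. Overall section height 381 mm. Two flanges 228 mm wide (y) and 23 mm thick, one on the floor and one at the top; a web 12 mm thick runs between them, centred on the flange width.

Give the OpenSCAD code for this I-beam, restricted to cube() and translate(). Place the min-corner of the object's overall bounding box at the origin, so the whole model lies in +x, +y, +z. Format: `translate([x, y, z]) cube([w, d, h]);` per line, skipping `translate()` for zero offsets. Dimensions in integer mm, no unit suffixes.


cube([877, 228, 23]);
translate([0, 108, 23]) cube([877, 12, 335]);
translate([0, 0, 358]) cube([877, 228, 23]);


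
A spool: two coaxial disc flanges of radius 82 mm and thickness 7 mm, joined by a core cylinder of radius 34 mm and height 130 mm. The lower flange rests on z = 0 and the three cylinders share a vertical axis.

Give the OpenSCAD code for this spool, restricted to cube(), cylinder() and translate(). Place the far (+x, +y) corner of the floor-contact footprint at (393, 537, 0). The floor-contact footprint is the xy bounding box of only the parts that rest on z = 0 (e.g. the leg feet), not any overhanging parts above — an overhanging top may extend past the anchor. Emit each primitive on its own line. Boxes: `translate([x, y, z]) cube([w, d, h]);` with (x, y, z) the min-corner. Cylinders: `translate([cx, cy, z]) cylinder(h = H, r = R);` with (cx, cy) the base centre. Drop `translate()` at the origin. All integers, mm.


translate([311, 455, 0]) cylinder(h = 7, r = 82);
translate([311, 455, 7]) cylinder(h = 130, r = 34);
translate([311, 455, 137]) cylinder(h = 7, r = 82);
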